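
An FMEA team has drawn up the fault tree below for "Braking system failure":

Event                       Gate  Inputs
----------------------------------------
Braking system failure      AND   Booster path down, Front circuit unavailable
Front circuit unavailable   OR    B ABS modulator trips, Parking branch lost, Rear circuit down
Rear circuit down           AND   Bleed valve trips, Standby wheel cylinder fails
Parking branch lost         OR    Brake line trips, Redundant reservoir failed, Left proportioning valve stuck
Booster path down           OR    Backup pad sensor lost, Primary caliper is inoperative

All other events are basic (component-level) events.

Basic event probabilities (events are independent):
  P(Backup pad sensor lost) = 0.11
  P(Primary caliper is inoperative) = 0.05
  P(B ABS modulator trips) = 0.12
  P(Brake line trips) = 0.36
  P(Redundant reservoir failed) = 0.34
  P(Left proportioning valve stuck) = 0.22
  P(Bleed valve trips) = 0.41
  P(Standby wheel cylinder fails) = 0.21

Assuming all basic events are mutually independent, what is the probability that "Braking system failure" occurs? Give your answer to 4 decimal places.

0.1136

P(Booster path down) [OR] = 1 − (1−0.11) × (1−0.05) = 0.154500
P(Parking branch lost) [OR] = 1 − (1−0.36) × (1−0.34) × (1−0.22) = 0.670528
P(Rear circuit down) [AND] = 0.41 × 0.21 = 0.086100
P(Front circuit unavailable) [OR] = 1 − (1−0.12) × (1−0.670528) × (1−0.086100) = 0.735028
P(Braking system failure) [AND] = 0.154500 × 0.735028 = 0.113562
Rounded to 4 decimal places: P(Braking system failure) ≈ 0.1136.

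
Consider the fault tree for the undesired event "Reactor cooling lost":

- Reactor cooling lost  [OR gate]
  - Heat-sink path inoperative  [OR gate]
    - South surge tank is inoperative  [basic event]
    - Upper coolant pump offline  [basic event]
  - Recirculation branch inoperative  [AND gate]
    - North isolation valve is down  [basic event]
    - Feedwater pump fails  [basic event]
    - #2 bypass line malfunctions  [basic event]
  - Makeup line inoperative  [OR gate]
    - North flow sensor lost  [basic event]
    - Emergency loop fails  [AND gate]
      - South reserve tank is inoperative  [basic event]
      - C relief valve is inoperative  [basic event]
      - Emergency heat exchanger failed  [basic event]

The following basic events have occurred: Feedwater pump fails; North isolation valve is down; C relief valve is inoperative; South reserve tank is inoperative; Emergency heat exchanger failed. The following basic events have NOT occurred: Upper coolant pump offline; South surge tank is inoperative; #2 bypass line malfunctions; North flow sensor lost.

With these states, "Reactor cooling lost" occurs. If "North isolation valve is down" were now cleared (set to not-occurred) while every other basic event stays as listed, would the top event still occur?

Counterfactual: set "North isolation valve is down" to not occurred.
Heat-sink path inoperative [OR]: South surge tank is inoperative=not, Upper coolant pump offline=not → no input occurs → does not occur.
Recirculation branch inoperative [AND]: North isolation valve is down=not, Feedwater pump fails=occurs, #2 bypass line malfunctions=not → not all inputs occur → does not occur.
Emergency loop fails [AND]: South reserve tank is inoperative=occurs, C relief valve is inoperative=occurs, Emergency heat exchanger failed=occurs → all inputs occur → occurs.
Makeup line inoperative [OR]: North flow sensor lost=not, Emergency loop fails=occurs → at least one input occurs → occurs.
Reactor cooling lost [OR]: Heat-sink path inoperative=not, Recirculation branch inoperative=not, Makeup line inoperative=occurs → at least one input occurs → occurs.

Yes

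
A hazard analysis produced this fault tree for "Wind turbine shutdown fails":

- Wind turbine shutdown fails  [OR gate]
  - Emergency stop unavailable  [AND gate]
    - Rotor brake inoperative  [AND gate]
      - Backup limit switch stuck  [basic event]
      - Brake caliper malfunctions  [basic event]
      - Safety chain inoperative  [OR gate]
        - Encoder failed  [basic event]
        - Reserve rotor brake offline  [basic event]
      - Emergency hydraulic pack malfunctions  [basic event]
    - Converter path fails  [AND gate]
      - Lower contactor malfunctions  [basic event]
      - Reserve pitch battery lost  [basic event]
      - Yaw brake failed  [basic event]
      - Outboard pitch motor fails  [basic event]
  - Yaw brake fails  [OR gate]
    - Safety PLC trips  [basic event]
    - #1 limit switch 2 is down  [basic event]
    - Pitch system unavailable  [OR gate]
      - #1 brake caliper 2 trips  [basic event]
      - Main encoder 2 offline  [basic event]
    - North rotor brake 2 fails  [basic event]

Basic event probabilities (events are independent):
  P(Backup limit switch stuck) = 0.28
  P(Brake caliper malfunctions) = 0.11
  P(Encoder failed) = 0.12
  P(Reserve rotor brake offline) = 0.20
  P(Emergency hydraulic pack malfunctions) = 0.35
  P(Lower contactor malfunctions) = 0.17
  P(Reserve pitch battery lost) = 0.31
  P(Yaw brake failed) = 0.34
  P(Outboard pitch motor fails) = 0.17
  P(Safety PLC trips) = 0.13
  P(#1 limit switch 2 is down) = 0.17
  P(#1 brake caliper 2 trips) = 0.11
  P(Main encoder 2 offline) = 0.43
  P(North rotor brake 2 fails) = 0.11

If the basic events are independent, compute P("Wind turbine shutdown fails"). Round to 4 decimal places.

0.6740

P(Safety chain inoperative) [OR] = 1 − (1−0.12) × (1−0.20) = 0.296000
P(Rotor brake inoperative) [AND] = 0.28 × 0.11 × 0.296000 × 0.35 = 0.003191
P(Converter path fails) [AND] = 0.17 × 0.31 × 0.34 × 0.17 = 0.003046
P(Emergency stop unavailable) [AND] = 0.003191 × 0.003046 = 0.000010
P(Pitch system unavailable) [OR] = 1 − (1−0.11) × (1−0.43) = 0.492700
P(Yaw brake fails) [OR] = 1 − (1−0.13) × (1−0.17) × (1−0.492700) × (1−0.11) = 0.673974
P(Wind turbine shutdown fails) [OR] = 1 − (1−0.000010) × (1−0.673974) = 0.673977
Rounded to 4 decimal places: P(Wind turbine shutdown fails) ≈ 0.6740.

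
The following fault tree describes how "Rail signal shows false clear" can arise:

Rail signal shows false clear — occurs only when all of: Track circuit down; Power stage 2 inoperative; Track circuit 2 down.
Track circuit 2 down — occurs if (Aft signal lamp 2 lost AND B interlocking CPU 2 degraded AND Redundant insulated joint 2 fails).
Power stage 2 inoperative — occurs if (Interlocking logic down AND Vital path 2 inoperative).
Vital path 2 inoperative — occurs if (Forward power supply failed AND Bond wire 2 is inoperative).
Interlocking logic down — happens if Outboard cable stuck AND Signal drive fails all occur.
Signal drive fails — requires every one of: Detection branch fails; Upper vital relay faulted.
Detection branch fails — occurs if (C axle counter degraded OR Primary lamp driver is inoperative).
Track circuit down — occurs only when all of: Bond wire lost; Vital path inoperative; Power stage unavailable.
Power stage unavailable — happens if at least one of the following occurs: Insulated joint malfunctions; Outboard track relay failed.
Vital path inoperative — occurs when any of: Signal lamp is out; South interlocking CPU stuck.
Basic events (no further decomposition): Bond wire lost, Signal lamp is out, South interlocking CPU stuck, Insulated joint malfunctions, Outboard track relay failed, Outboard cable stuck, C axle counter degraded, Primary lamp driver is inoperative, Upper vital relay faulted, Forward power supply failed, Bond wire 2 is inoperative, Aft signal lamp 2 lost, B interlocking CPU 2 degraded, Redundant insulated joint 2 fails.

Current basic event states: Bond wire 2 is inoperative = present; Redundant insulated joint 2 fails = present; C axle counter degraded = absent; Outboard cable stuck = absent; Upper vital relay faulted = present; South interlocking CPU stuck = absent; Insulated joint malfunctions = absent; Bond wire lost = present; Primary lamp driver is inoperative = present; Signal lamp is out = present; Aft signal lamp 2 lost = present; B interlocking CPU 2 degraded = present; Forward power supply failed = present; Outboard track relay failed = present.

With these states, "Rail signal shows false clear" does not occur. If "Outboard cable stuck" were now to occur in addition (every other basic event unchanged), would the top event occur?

Yes

Counterfactual: set "Outboard cable stuck" to occurred.
Vital path inoperative [OR]: Signal lamp is out=occurs, South interlocking CPU stuck=not → at least one input occurs → occurs.
Power stage unavailable [OR]: Insulated joint malfunctions=not, Outboard track relay failed=occurs → at least one input occurs → occurs.
Track circuit down [AND]: Bond wire lost=occurs, Vital path inoperative=occurs, Power stage unavailable=occurs → all inputs occur → occurs.
Detection branch fails [OR]: C axle counter degraded=not, Primary lamp driver is inoperative=occurs → at least one input occurs → occurs.
Signal drive fails [AND]: Detection branch fails=occurs, Upper vital relay faulted=occurs → all inputs occur → occurs.
Interlocking logic down [AND]: Outboard cable stuck=occurs, Signal drive fails=occurs → all inputs occur → occurs.
Vital path 2 inoperative [AND]: Forward power supply failed=occurs, Bond wire 2 is inoperative=occurs → all inputs occur → occurs.
Power stage 2 inoperative [AND]: Interlocking logic down=occurs, Vital path 2 inoperative=occurs → all inputs occur → occurs.
Track circuit 2 down [AND]: Aft signal lamp 2 lost=occurs, B interlocking CPU 2 degraded=occurs, Redundant insulated joint 2 fails=occurs → all inputs occur → occurs.
Rail signal shows false clear [AND]: Track circuit down=occurs, Power stage 2 inoperative=occurs, Track circuit 2 down=occurs → all inputs occur → occurs.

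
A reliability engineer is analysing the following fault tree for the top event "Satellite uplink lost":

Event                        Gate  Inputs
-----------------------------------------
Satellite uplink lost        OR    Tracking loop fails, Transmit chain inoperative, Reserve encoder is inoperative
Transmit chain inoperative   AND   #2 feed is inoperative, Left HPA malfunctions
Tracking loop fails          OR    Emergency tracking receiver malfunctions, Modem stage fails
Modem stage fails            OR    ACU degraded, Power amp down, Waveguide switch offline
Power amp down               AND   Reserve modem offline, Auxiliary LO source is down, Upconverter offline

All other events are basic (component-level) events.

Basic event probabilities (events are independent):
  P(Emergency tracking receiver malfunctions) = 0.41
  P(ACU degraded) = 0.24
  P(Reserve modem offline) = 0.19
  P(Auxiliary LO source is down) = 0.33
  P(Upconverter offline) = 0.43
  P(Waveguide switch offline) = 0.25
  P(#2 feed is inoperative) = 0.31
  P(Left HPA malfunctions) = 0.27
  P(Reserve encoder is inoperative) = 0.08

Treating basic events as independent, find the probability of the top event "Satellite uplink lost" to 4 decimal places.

P(Power amp down) [AND] = 0.19 × 0.33 × 0.43 = 0.026961
P(Modem stage fails) [OR] = 1 − (1−0.24) × (1−0.026961) × (1−0.25) = 0.445368
P(Tracking loop fails) [OR] = 1 − (1−0.41) × (1−0.445368) = 0.672767
P(Transmit chain inoperative) [AND] = 0.31 × 0.27 = 0.083700
P(Satellite uplink lost) [OR] = 1 − (1−0.672767) × (1−0.083700) × (1−0.08) = 0.724144
Rounded to 4 decimal places: P(Satellite uplink lost) ≈ 0.7241.

0.7241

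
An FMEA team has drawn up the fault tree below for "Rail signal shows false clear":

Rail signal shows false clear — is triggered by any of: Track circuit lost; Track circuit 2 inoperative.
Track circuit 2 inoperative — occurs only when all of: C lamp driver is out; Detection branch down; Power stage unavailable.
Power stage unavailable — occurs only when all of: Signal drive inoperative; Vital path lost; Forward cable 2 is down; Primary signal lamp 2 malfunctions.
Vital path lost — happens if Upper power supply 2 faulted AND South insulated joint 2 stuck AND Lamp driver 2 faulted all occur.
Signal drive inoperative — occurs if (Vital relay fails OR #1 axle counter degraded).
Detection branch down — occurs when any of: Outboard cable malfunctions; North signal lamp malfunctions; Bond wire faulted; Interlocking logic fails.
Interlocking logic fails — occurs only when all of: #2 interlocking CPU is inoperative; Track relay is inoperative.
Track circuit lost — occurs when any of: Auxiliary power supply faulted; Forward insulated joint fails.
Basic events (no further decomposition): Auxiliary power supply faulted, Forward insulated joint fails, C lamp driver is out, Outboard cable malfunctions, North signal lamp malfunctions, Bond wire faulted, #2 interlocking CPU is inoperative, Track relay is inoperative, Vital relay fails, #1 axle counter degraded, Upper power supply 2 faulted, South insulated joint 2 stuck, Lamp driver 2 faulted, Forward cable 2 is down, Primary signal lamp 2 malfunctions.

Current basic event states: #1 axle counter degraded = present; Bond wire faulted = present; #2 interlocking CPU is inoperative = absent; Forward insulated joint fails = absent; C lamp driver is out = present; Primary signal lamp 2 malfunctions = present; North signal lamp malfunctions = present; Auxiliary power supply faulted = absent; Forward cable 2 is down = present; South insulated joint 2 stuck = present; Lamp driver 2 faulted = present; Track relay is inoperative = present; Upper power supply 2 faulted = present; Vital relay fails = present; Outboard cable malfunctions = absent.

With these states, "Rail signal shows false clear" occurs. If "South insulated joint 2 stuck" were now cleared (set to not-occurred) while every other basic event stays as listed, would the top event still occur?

Counterfactual: set "South insulated joint 2 stuck" to not occurred.
Track circuit lost [OR]: Auxiliary power supply faulted=not, Forward insulated joint fails=not → no input occurs → does not occur.
Interlocking logic fails [AND]: #2 interlocking CPU is inoperative=not, Track relay is inoperative=occurs → not all inputs occur → does not occur.
Detection branch down [OR]: Outboard cable malfunctions=not, North signal lamp malfunctions=occurs, Bond wire faulted=occurs, Interlocking logic fails=not → at least one input occurs → occurs.
Signal drive inoperative [OR]: Vital relay fails=occurs, #1 axle counter degraded=occurs → at least one input occurs → occurs.
Vital path lost [AND]: Upper power supply 2 faulted=occurs, South insulated joint 2 stuck=not, Lamp driver 2 faulted=occurs → not all inputs occur → does not occur.
Power stage unavailable [AND]: Signal drive inoperative=occurs, Vital path lost=not, Forward cable 2 is down=occurs, Primary signal lamp 2 malfunctions=occurs → not all inputs occur → does not occur.
Track circuit 2 inoperative [AND]: C lamp driver is out=occurs, Detection branch down=occurs, Power stage unavailable=not → not all inputs occur → does not occur.
Rail signal shows false clear [OR]: Track circuit lost=not, Track circuit 2 inoperative=not → no input occurs → does not occur.

No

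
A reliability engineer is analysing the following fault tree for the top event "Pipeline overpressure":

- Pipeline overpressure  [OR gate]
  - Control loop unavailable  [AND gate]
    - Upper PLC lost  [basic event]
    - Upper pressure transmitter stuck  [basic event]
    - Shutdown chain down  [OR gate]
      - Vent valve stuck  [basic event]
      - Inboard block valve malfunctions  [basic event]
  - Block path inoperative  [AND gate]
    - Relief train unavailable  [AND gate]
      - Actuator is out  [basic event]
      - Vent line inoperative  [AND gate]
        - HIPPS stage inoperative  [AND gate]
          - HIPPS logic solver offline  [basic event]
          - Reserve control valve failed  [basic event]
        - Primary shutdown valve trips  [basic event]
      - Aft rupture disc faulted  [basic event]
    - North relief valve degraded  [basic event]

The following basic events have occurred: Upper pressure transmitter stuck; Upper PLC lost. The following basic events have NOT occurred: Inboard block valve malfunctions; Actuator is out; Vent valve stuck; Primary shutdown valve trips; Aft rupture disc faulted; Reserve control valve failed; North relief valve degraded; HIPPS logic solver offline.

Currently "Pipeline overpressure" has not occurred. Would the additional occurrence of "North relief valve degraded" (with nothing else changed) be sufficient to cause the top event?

Counterfactual: set "North relief valve degraded" to occurred.
Shutdown chain down [OR]: Vent valve stuck=not, Inboard block valve malfunctions=not → no input occurs → does not occur.
Control loop unavailable [AND]: Upper PLC lost=occurs, Upper pressure transmitter stuck=occurs, Shutdown chain down=not → not all inputs occur → does not occur.
HIPPS stage inoperative [AND]: HIPPS logic solver offline=not, Reserve control valve failed=not → not all inputs occur → does not occur.
Vent line inoperative [AND]: HIPPS stage inoperative=not, Primary shutdown valve trips=not → not all inputs occur → does not occur.
Relief train unavailable [AND]: Actuator is out=not, Vent line inoperative=not, Aft rupture disc faulted=not → not all inputs occur → does not occur.
Block path inoperative [AND]: Relief train unavailable=not, North relief valve degraded=occurs → not all inputs occur → does not occur.
Pipeline overpressure [OR]: Control loop unavailable=not, Block path inoperative=not → no input occurs → does not occur.

No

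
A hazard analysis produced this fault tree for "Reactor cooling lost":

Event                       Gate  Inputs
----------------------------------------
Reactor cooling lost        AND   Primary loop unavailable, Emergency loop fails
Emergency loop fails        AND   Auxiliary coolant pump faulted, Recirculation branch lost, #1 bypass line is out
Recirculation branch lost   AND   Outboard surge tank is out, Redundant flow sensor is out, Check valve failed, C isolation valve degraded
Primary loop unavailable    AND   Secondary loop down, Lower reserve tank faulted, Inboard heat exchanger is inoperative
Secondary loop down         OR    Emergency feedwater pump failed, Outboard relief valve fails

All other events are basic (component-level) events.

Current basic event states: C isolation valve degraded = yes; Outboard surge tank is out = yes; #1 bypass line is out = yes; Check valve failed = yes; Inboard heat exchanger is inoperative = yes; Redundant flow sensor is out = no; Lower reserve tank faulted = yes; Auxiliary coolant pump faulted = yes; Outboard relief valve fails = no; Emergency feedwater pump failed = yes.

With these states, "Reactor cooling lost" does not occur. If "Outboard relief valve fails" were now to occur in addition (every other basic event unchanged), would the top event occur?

Counterfactual: set "Outboard relief valve fails" to occurred.
Secondary loop down [OR]: Emergency feedwater pump failed=occurs, Outboard relief valve fails=occurs → at least one input occurs → occurs.
Primary loop unavailable [AND]: Secondary loop down=occurs, Lower reserve tank faulted=occurs, Inboard heat exchanger is inoperative=occurs → all inputs occur → occurs.
Recirculation branch lost [AND]: Outboard surge tank is out=occurs, Redundant flow sensor is out=not, Check valve failed=occurs, C isolation valve degraded=occurs → not all inputs occur → does not occur.
Emergency loop fails [AND]: Auxiliary coolant pump faulted=occurs, Recirculation branch lost=not, #1 bypass line is out=occurs → not all inputs occur → does not occur.
Reactor cooling lost [AND]: Primary loop unavailable=occurs, Emergency loop fails=not → not all inputs occur → does not occur.

No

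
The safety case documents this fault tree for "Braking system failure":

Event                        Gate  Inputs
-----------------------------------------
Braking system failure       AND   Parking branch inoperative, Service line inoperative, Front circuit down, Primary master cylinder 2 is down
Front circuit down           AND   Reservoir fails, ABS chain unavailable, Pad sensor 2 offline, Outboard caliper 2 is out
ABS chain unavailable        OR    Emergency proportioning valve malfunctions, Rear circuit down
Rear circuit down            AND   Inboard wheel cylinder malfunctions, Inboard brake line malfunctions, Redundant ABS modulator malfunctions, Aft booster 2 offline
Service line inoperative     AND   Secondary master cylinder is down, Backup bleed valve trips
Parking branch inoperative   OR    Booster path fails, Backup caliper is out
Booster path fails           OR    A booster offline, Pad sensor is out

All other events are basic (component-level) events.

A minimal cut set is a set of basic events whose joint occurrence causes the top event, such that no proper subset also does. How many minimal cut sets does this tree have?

6

Booster path fails [OR]: union of children's cut sets → 2 cut set(s).
Parking branch inoperative [OR]: union of children's cut sets → 3 cut set(s).
Service line inoperative [AND]: one cut set from each child combined → 1 × 1 = 1 cut set(s).
Rear circuit down [AND]: one cut set from each child combined → 1 × 1 × 1 × 1 = 1 cut set(s).
ABS chain unavailable [OR]: union of children's cut sets → 2 cut set(s).
Front circuit down [AND]: one cut set from each child combined → 1 × 2 × 1 × 1 = 2 cut set(s).
Braking system failure [AND]: one cut set from each child combined → 3 × 1 × 2 × 1 = 6 cut set(s).
Minimal cut sets: {A booster offline, Backup bleed valve trips, Emergency proportioning valve malfunctions, Outboard caliper 2 is out, Pad sensor 2 offline, Primary master cylinder 2 is down, Reservoir fails, Secondary master cylinder is down}; {A booster offline, Aft booster 2 offline, Backup bleed valve trips, Inboard brake line malfunctions, Inboard wheel cylinder malfunctions, Outboard caliper 2 is out, Pad sensor 2 offline, Primary master cylinder 2 is down, Redundant ABS modulator malfunctions, Reservoir fails, Secondary master cylinder is down}; {Backup bleed valve trips, Emergency proportioning valve malfunctions, Outboard caliper 2 is out, Pad sensor 2 offline, Pad sensor is out, Primary master cylinder 2 is down, Reservoir fails, Secondary master cylinder is down}; {Aft booster 2 offline, Backup bleed valve trips, Inboard brake line malfunctions, Inboard wheel cylinder malfunctions, Outboard caliper 2 is out, Pad sensor 2 offline, Pad sensor is out, Primary master cylinder 2 is down, Redundant ABS modulator malfunctions, Reservoir fails, Secondary master cylinder is down}; {Backup bleed valve trips, Backup caliper is out, Emergency proportioning valve malfunctions, Outboard caliper 2 is out, Pad sensor 2 offline, Primary master cylinder 2 is down, Reservoir fails, Secondary master cylinder is down}; {Aft booster 2 offline, Backup bleed valve trips, Backup caliper is out, Inboard brake line malfunctions, Inboard wheel cylinder malfunctions, Outboard caliper 2 is out, Pad sensor 2 offline, Primary master cylinder 2 is down, Redundant ABS modulator malfunctions, Reservoir fails, Secondary master cylinder is down}.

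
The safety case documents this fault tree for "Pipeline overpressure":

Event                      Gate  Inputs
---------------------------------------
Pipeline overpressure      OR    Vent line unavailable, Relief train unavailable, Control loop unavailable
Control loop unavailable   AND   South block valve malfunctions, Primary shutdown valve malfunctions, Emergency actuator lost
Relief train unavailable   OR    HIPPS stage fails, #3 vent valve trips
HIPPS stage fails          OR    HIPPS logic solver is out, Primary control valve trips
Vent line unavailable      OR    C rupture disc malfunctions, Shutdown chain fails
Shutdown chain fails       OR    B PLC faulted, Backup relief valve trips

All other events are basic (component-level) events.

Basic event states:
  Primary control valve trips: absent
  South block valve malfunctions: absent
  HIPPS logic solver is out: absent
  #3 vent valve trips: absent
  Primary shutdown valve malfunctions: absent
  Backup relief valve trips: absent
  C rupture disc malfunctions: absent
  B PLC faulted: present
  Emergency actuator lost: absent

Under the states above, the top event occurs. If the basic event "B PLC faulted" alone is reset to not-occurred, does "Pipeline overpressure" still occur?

Counterfactual: set "B PLC faulted" to not occurred.
Shutdown chain fails [OR]: B PLC faulted=not, Backup relief valve trips=not → no input occurs → does not occur.
Vent line unavailable [OR]: C rupture disc malfunctions=not, Shutdown chain fails=not → no input occurs → does not occur.
HIPPS stage fails [OR]: HIPPS logic solver is out=not, Primary control valve trips=not → no input occurs → does not occur.
Relief train unavailable [OR]: HIPPS stage fails=not, #3 vent valve trips=not → no input occurs → does not occur.
Control loop unavailable [AND]: South block valve malfunctions=not, Primary shutdown valve malfunctions=not, Emergency actuator lost=not → not all inputs occur → does not occur.
Pipeline overpressure [OR]: Vent line unavailable=not, Relief train unavailable=not, Control loop unavailable=not → no input occurs → does not occur.

No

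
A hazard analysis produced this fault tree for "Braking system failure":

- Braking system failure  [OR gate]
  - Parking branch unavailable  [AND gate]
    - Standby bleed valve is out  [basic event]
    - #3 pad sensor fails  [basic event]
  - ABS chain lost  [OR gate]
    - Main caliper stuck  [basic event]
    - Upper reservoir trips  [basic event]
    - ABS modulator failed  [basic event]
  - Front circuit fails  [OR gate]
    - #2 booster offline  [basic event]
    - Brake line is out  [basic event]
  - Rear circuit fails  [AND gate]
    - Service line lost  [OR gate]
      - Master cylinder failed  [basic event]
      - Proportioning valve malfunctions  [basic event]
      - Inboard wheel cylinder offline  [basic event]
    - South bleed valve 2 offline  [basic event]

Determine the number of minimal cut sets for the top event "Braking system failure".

Parking branch unavailable [AND]: one cut set from each child combined → 1 × 1 = 1 cut set(s).
ABS chain lost [OR]: union of children's cut sets → 3 cut set(s).
Front circuit fails [OR]: union of children's cut sets → 2 cut set(s).
Service line lost [OR]: union of children's cut sets → 3 cut set(s).
Rear circuit fails [AND]: one cut set from each child combined → 3 × 1 = 3 cut set(s).
Braking system failure [OR]: union of children's cut sets → 9 cut set(s).
Minimal cut sets: {#3 pad sensor fails, Standby bleed valve is out}; {Main caliper stuck}; {Upper reservoir trips}; {ABS modulator failed}; {#2 booster offline}; {Brake line is out}; {Master cylinder failed, South bleed valve 2 offline}; {Proportioning valve malfunctions, South bleed valve 2 offline}; {Inboard wheel cylinder offline, South bleed valve 2 offline}.

9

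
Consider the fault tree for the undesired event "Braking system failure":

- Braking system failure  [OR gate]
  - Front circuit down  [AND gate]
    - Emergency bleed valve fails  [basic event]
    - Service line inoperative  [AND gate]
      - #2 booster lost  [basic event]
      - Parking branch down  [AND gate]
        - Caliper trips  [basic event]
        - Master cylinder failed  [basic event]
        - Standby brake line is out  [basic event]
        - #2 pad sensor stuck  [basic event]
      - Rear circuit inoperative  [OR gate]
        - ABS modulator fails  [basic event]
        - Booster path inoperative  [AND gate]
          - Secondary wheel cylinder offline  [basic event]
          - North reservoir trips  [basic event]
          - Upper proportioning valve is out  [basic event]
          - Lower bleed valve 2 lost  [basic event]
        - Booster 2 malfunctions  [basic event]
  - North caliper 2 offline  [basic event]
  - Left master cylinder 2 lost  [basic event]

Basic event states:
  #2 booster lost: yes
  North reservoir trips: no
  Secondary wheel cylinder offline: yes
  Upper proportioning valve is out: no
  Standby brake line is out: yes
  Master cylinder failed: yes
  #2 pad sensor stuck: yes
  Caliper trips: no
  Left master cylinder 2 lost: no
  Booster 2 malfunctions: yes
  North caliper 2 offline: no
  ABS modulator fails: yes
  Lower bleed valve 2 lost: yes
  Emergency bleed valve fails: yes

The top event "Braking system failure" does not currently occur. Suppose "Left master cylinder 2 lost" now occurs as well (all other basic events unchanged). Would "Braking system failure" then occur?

Yes

Counterfactual: set "Left master cylinder 2 lost" to occurred.
Parking branch down [AND]: Caliper trips=not, Master cylinder failed=occurs, Standby brake line is out=occurs, #2 pad sensor stuck=occurs → not all inputs occur → does not occur.
Booster path inoperative [AND]: Secondary wheel cylinder offline=occurs, North reservoir trips=not, Upper proportioning valve is out=not, Lower bleed valve 2 lost=occurs → not all inputs occur → does not occur.
Rear circuit inoperative [OR]: ABS modulator fails=occurs, Booster path inoperative=not, Booster 2 malfunctions=occurs → at least one input occurs → occurs.
Service line inoperative [AND]: #2 booster lost=occurs, Parking branch down=not, Rear circuit inoperative=occurs → not all inputs occur → does not occur.
Front circuit down [AND]: Emergency bleed valve fails=occurs, Service line inoperative=not → not all inputs occur → does not occur.
Braking system failure [OR]: Front circuit down=not, North caliper 2 offline=not, Left master cylinder 2 lost=occurs → at least one input occurs → occurs.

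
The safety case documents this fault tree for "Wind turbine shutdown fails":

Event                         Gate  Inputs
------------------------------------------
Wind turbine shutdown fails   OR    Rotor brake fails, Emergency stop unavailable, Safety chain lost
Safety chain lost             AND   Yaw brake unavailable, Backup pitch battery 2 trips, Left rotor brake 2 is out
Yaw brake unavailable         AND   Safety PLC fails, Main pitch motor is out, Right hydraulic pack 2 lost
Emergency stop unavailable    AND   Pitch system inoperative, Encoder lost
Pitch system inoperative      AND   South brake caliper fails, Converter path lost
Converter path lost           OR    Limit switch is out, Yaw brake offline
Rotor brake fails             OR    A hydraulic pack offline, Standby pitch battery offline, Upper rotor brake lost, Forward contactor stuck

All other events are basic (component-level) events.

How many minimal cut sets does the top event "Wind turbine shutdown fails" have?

Rotor brake fails [OR]: union of children's cut sets → 4 cut set(s).
Converter path lost [OR]: union of children's cut sets → 2 cut set(s).
Pitch system inoperative [AND]: one cut set from each child combined → 1 × 2 = 2 cut set(s).
Emergency stop unavailable [AND]: one cut set from each child combined → 2 × 1 = 2 cut set(s).
Yaw brake unavailable [AND]: one cut set from each child combined → 1 × 1 × 1 = 1 cut set(s).
Safety chain lost [AND]: one cut set from each child combined → 1 × 1 × 1 = 1 cut set(s).
Wind turbine shutdown fails [OR]: union of children's cut sets → 7 cut set(s).
Minimal cut sets: {A hydraulic pack offline}; {Standby pitch battery offline}; {Upper rotor brake lost}; {Forward contactor stuck}; {Encoder lost, Limit switch is out, South brake caliper fails}; {Encoder lost, South brake caliper fails, Yaw brake offline}; {Backup pitch battery 2 trips, Left rotor brake 2 is out, Main pitch motor is out, Right hydraulic pack 2 lost, Safety PLC fails}.

7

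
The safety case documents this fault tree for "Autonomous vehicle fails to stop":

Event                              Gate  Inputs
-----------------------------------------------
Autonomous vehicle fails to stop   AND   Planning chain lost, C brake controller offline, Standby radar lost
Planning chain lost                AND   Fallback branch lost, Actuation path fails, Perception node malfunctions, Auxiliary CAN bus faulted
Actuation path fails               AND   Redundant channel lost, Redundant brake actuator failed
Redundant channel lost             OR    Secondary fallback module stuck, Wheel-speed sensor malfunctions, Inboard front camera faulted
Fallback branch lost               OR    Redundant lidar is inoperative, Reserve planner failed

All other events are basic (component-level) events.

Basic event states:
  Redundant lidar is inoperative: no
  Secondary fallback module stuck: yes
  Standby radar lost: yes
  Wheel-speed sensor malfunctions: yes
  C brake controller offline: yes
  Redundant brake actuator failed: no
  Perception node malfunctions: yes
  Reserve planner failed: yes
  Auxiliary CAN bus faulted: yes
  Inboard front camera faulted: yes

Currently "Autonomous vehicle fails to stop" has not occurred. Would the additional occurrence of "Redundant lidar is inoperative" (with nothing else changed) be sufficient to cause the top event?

No

Counterfactual: set "Redundant lidar is inoperative" to occurred.
Fallback branch lost [OR]: Redundant lidar is inoperative=occurs, Reserve planner failed=occurs → at least one input occurs → occurs.
Redundant channel lost [OR]: Secondary fallback module stuck=occurs, Wheel-speed sensor malfunctions=occurs, Inboard front camera faulted=occurs → at least one input occurs → occurs.
Actuation path fails [AND]: Redundant channel lost=occurs, Redundant brake actuator failed=not → not all inputs occur → does not occur.
Planning chain lost [AND]: Fallback branch lost=occurs, Actuation path fails=not, Perception node malfunctions=occurs, Auxiliary CAN bus faulted=occurs → not all inputs occur → does not occur.
Autonomous vehicle fails to stop [AND]: Planning chain lost=not, C brake controller offline=occurs, Standby radar lost=occurs → not all inputs occur → does not occur.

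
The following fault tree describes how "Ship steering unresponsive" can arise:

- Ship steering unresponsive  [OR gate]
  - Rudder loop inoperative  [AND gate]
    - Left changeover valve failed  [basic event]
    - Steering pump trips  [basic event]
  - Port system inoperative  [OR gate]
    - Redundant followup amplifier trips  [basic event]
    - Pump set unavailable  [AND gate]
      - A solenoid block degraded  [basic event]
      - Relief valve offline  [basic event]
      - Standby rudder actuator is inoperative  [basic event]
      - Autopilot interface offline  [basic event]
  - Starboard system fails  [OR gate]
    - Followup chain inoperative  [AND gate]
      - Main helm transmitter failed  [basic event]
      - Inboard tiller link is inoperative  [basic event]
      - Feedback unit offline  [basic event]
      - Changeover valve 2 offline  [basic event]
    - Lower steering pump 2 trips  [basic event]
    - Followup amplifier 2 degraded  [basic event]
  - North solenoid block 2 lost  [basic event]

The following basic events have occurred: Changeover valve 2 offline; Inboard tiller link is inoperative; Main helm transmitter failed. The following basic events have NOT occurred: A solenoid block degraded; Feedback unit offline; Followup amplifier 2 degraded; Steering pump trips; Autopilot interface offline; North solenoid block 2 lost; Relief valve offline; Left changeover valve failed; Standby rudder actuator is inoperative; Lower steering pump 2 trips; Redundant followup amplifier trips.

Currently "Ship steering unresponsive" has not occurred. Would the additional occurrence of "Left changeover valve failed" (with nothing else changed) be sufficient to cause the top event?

No

Counterfactual: set "Left changeover valve failed" to occurred.
Rudder loop inoperative [AND]: Left changeover valve failed=occurs, Steering pump trips=not → not all inputs occur → does not occur.
Pump set unavailable [AND]: A solenoid block degraded=not, Relief valve offline=not, Standby rudder actuator is inoperative=not, Autopilot interface offline=not → not all inputs occur → does not occur.
Port system inoperative [OR]: Redundant followup amplifier trips=not, Pump set unavailable=not → no input occurs → does not occur.
Followup chain inoperative [AND]: Main helm transmitter failed=occurs, Inboard tiller link is inoperative=occurs, Feedback unit offline=not, Changeover valve 2 offline=occurs → not all inputs occur → does not occur.
Starboard system fails [OR]: Followup chain inoperative=not, Lower steering pump 2 trips=not, Followup amplifier 2 degraded=not → no input occurs → does not occur.
Ship steering unresponsive [OR]: Rudder loop inoperative=not, Port system inoperative=not, Starboard system fails=not, North solenoid block 2 lost=not → no input occurs → does not occur.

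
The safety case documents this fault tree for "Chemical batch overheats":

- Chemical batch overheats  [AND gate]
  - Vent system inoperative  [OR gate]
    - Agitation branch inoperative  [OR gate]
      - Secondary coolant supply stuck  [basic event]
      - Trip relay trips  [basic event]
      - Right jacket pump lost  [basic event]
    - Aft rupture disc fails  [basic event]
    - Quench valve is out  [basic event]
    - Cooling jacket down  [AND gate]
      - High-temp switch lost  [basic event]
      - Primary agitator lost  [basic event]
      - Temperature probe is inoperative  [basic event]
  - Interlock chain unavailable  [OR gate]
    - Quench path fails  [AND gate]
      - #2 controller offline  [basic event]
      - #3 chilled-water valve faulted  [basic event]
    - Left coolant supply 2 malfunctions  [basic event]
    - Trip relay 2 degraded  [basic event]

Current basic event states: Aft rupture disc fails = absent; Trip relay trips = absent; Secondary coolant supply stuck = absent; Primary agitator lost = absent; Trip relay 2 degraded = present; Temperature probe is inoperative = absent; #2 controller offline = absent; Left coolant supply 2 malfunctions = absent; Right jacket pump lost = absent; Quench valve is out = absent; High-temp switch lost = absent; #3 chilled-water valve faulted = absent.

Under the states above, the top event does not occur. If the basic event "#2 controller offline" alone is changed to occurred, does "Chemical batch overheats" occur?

No

Counterfactual: set "#2 controller offline" to occurred.
Agitation branch inoperative [OR]: Secondary coolant supply stuck=not, Trip relay trips=not, Right jacket pump lost=not → no input occurs → does not occur.
Cooling jacket down [AND]: High-temp switch lost=not, Primary agitator lost=not, Temperature probe is inoperative=not → not all inputs occur → does not occur.
Vent system inoperative [OR]: Agitation branch inoperative=not, Aft rupture disc fails=not, Quench valve is out=not, Cooling jacket down=not → no input occurs → does not occur.
Quench path fails [AND]: #2 controller offline=occurs, #3 chilled-water valve faulted=not → not all inputs occur → does not occur.
Interlock chain unavailable [OR]: Quench path fails=not, Left coolant supply 2 malfunctions=not, Trip relay 2 degraded=occurs → at least one input occurs → occurs.
Chemical batch overheats [AND]: Vent system inoperative=not, Interlock chain unavailable=occurs → not all inputs occur → does not occur.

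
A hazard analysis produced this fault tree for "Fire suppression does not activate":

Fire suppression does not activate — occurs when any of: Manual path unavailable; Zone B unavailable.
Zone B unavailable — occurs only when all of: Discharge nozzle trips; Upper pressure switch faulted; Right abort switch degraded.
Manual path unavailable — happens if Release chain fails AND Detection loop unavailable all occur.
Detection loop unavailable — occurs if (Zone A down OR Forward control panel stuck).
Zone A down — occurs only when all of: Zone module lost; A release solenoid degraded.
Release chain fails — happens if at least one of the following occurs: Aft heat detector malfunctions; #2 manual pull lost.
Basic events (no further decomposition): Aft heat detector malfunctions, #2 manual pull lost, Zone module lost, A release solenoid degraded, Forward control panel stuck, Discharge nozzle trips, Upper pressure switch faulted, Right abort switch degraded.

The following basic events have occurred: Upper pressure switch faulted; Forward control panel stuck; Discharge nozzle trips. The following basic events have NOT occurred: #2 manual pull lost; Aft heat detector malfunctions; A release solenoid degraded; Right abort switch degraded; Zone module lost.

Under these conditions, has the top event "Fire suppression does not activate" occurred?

Release chain fails [OR]: Aft heat detector malfunctions=not, #2 manual pull lost=not → no input occurs → does not occur.
Zone A down [AND]: Zone module lost=not, A release solenoid degraded=not → not all inputs occur → does not occur.
Detection loop unavailable [OR]: Zone A down=not, Forward control panel stuck=occurs → at least one input occurs → occurs.
Manual path unavailable [AND]: Release chain fails=not, Detection loop unavailable=occurs → not all inputs occur → does not occur.
Zone B unavailable [AND]: Discharge nozzle trips=occurs, Upper pressure switch faulted=occurs, Right abort switch degraded=not → not all inputs occur → does not occur.
Fire suppression does not activate [OR]: Manual path unavailable=not, Zone B unavailable=not → no input occurs → does not occur.

No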